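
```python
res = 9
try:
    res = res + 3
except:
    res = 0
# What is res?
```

Step-by-step execution trace:
1. res starts at 9.
2. try: `res = res + 3` → res = 12. No exception raised.
3. `except` is skipped.
Result: 12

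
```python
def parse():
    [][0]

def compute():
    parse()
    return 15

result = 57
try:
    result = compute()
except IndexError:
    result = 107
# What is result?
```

Step-by-step execution trace:
1. result starts at 57.
2. try: `compute()` calls `parse()`.
3. `parse()` evaluates `[][0]`, which raises IndexError; it propagates through compute (uncaught).
4. `return 15` in compute is not reached; the assignment to result does not complete.
5. `except IndexError` matches → result = 107.
Result: 107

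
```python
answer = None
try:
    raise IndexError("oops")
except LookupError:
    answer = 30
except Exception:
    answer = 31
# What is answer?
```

Step-by-step execution trace:
1. `raise IndexError(...)` raises IndexError.
2. `except LookupError` matches (IndexError is a subclass of LookupError) → answer = 30.
3. `except Exception` is not reached.
Result: 30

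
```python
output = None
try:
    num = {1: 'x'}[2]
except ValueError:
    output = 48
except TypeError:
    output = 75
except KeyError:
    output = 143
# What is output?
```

Step-by-step execution trace:
1. `num = {1: 'x'}[2]` raises KeyError.
2. `except ValueError` does not match KeyError; skipped.
3. `except TypeError` does not match KeyError; skipped.
4. `except KeyError` matches → output = 143.
Result: 143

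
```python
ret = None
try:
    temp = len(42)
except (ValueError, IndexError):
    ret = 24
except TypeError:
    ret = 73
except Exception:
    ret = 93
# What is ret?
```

Step-by-step execution trace:
1. `temp = len(42)` raises TypeError.
2. `except (ValueError, IndexError)` does not match TypeError; skipped.
3. `except TypeError` matches (exact type match) → ret = 73.
4. `except Exception` is not reached.
Result: 73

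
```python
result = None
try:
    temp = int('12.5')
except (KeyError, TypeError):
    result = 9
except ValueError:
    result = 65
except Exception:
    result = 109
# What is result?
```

Step-by-step execution trace:
1. `temp = int('12.5')` raises ValueError.
2. `except (KeyError, TypeError)` does not match ValueError; skipped.
3. `except ValueError` matches (exact type match) → result = 65.
4. `except Exception` is not reached.
Result: 65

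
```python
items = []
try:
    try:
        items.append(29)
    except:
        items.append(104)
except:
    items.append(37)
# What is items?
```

Step-by-step execution trace:
1. Inner try: `items.append(29)` → items = [29]. No exception raised.
2. Inner `except` is skipped.
3. Inner try completes normally; outer `except` is skipped.
Result: [29]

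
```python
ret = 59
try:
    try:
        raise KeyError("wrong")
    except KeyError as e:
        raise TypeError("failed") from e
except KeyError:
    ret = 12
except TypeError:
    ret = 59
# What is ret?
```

Step-by-step execution trace:
1. Inner try raises KeyError; inner `except KeyError as e` catches it.
2. `raise TypeError(...) from e` raises TypeError (KeyError is attached as __cause__, but only TypeError is active).
3. Outer `except KeyError` does not match TypeError; skipped.
4. Outer `except TypeError` matches → ret = 59.
Result: 59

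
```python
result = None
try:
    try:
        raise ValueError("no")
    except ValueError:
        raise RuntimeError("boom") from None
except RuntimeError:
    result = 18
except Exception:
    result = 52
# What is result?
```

Step-by-step execution trace:
1. Inner try raises ValueError; inner `except ValueError` catches it.
2. `raise RuntimeError(...) from None` raises RuntimeError (from None suppresses __context__, but the active exception is still RuntimeError).
3. Outer `except RuntimeError` matches → result = 18.
4. `except Exception` is not reached.
Result: 18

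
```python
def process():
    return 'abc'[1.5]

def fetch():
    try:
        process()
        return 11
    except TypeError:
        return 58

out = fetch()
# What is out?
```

Step-by-step execution trace:
1. `fetch()` calls `process()`.
2. `process()` evaluates `'abc'[1.5]`, which raises TypeError; it propagates to the caller.
3. `return 11` is not reached.
4. `except TypeError` in fetch matches → returns 58.
5. out = 58.
Result: 58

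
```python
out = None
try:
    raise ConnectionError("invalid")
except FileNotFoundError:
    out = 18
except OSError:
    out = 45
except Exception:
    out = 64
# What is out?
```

Step-by-step execution trace:
1. `raise ConnectionError(...)` raises ConnectionError.
2. `except FileNotFoundError` does not match (ConnectionError is not a subclass of FileNotFoundError); skipped.
3. `except OSError` matches (ConnectionError is a subclass of OSError) → out = 45.
4. `except Exception` is not reached.
Result: 45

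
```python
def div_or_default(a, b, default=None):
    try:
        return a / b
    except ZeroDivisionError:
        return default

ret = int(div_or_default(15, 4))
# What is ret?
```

Step-by-step execution trace:
1. `div_or_default(15, 4)` enters try: `return 15 / 4` → returns 3.75. No exception raised.
2. `except ZeroDivisionError` is skipped.
3. `int(3.75)` → 3 → ret = 3.
Result: 3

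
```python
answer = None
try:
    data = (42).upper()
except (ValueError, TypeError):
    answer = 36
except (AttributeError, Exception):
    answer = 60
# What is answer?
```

Step-by-step execution trace:
1. `data = (42).upper()` raises AttributeError.
2. `except (ValueError, TypeError)` does not match AttributeError; skipped.
3. `except (AttributeError, Exception)` matches (AttributeError is in the tuple) → answer = 60.
Result: 60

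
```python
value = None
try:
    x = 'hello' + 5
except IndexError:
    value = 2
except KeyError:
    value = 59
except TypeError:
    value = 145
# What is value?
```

Step-by-step execution trace:
1. `x = 'hello' + 5` raises TypeError.
2. `except IndexError` does not match TypeError; skipped.
3. `except KeyError` does not match TypeError; skipped.
4. `except TypeError` matches → value = 145.
Result: 145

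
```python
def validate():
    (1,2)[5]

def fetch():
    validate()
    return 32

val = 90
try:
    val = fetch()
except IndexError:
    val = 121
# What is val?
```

Step-by-step execution trace:
1. val starts at 90.
2. try: `fetch()` calls `validate()`.
3. `validate()` evaluates `(1,2)[5]`, which raises IndexError; it propagates through fetch (uncaught).
4. `return 32` in fetch is not reached; the assignment to val does not complete.
5. `except IndexError` matches → val = 121.
Result: 121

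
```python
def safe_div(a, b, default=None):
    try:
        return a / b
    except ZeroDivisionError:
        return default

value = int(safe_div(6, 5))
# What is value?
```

Step-by-step execution trace:
1. `safe_div(6, 5)` enters try: `return 6 / 5` → returns 1.2. No exception raised.
2. `except ZeroDivisionError` is skipped.
3. `int(1.2)` → 1 → value = 1.
Result: 1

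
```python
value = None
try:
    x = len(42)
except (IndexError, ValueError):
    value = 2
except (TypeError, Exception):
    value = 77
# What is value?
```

Step-by-step execution trace:
1. `x = len(42)` raises TypeError.
2. `except (IndexError, ValueError)` does not match TypeError; skipped.
3. `except (TypeError, Exception)` matches (TypeError is in the tuple) → value = 77.
Result: 77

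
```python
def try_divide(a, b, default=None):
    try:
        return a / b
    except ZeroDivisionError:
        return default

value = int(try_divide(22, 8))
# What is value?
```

Step-by-step execution trace:
1. `try_divide(22, 8)` enters try: `return 22 / 8` → returns 2.75. No exception raised.
2. `except ZeroDivisionError` is skipped.
3. `int(2.75)` → 2 → value = 2.
Result: 2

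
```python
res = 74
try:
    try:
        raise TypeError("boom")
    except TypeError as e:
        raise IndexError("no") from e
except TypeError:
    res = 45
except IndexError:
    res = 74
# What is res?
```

Step-by-step execution trace:
1. Inner try raises TypeError; inner `except TypeError as e` catches it.
2. `raise IndexError(...) from e` raises IndexError (TypeError is attached as __cause__, but only IndexError is active).
3. Outer `except TypeError` does not match IndexError; skipped.
4. Outer `except IndexError` matches → res = 74.
Result: 74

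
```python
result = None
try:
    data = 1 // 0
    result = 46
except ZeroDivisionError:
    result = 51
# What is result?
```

Step-by-step execution trace:
1. `data = 1 // 0` raises ZeroDivisionError.
2. `result = 46` is not reached.
3. `except ZeroDivisionError` matches → result = 51.
Result: 51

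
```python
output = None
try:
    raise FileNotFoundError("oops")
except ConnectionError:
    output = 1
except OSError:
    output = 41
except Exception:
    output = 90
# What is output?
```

Step-by-step execution trace:
1. `raise FileNotFoundError(...)` raises FileNotFoundError.
2. `except ConnectionError` does not match (FileNotFoundError is not a subclass of ConnectionError); skipped.
3. `except OSError` matches (FileNotFoundError is a subclass of OSError) → output = 41.
4. `except Exception` is not reached.
Result: 41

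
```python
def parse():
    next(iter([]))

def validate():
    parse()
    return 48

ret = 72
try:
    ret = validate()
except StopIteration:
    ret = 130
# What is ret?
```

Step-by-step execution trace:
1. ret starts at 72.
2. try: `validate()` calls `parse()`.
3. `parse()` evaluates `next(iter([]))`, which raises StopIteration; it propagates through validate (uncaught).
4. `return 48` in validate is not reached; the assignment to ret does not complete.
5. `except StopIteration` matches → ret = 130.
Result: 130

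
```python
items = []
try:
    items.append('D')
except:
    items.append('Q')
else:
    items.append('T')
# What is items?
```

Step-by-step execution trace:
1. try: `items.append('D')` → items = ['D']. No exception raised.
2. `except` is skipped.
3. `else` runs (try completed without exception): `items.append('T')` → items = ['D', 'T'].
Result: ['D', 'T']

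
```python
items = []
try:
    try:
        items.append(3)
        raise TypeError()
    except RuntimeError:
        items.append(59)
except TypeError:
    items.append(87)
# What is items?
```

Step-by-step execution trace:
1. Inner try: `items.append(3)` → items = [3].
2. `raise TypeError()` raises TypeError.
3. Inner `except RuntimeError` does not match TypeError; exception propagates to outer try.
4. Outer `except TypeError` matches → `items.append(87)` → items = [3, 87].
Result: [3, 87]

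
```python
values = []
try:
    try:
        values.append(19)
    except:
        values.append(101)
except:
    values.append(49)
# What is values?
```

Step-by-step execution trace:
1. Inner try: `values.append(19)` → values = [19]. No exception raised.
2. Inner `except` is skipped.
3. Inner try completes normally; outer `except` is skipped.
Result: [19]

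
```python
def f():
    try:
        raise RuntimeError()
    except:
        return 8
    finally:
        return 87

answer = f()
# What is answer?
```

Step-by-step execution trace:
1. `f()` enters try: `raise RuntimeError()` raises RuntimeError.
2. bare `except` matches → `return 8` sets pending return value 8.
3. Before returning, `finally: return 87` runs and overrides the pending return.
4. f() returns 87 → answer = 87.
Result: 87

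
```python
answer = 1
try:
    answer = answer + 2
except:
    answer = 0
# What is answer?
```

Step-by-step execution trace:
1. answer starts at 1.
2. try: `answer = answer + 2` → answer = 3. No exception raised.
3. `except` is skipped.
Result: 3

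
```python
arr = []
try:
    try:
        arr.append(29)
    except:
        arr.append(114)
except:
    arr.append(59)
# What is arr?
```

Step-by-step execution trace:
1. Inner try: `arr.append(29)` → arr = [29]. No exception raised.
2. Inner `except` is skipped.
3. Inner try completes normally; outer `except` is skipped.
Result: [29]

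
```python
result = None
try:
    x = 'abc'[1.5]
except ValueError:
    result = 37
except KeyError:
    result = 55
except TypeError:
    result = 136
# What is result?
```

Step-by-step execution trace:
1. `x = 'abc'[1.5]` raises TypeError.
2. `except ValueError` does not match TypeError; skipped.
3. `except KeyError` does not match TypeError; skipped.
4. `except TypeError` matches → result = 136.
Result: 136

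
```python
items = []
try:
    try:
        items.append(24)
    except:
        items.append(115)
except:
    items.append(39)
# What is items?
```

Step-by-step execution trace:
1. Inner try: `items.append(24)` → items = [24]. No exception raised.
2. Inner `except` is skipped.
3. Inner try completes normally; outer `except` is skipped.
Result: [24]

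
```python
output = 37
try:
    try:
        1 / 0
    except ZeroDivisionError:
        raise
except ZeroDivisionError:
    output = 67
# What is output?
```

Step-by-step execution trace:
1. Inner try: `1 / 0` raises ZeroDivisionError.
2. Inner `except ZeroDivisionError` matches; bare `raise` re-raises the same ZeroDivisionError.
3. Outer `except ZeroDivisionError` matches → output = 67.
Result: 67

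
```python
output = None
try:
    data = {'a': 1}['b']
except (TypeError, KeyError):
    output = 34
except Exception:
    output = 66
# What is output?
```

Step-by-step execution trace:
1. `data = {'a': 1}['b']` raises KeyError.
2. `except (TypeError, KeyError)` matches (KeyError is in the tuple) → output = 34.
3. `except Exception` is not reached.
Result: 34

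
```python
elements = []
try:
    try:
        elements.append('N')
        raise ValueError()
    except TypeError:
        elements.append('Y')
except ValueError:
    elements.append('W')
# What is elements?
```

Step-by-step execution trace:
1. Inner try: `elements.append('N')` → elements = ['N'].
2. `raise ValueError()` raises ValueError.
3. Inner `except TypeError` does not match ValueError; exception propagates to outer try.
4. Outer `except ValueError` matches → `elements.append('W')` → elements = ['N', 'W'].
Result: ['N', 'W']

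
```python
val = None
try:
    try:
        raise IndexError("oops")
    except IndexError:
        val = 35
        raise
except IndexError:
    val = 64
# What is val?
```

Step-by-step execution trace:
1. Inner try: `raise IndexError("oops")` raises IndexError.
2. Inner `except IndexError` matches → val = 35.
3. bare `raise` re-raises the same IndexError.
4. Outer `except IndexError` matches → val = 64.
Result: 64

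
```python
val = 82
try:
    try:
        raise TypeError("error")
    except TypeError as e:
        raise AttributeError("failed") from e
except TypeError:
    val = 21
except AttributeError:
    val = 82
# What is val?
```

Step-by-step execution trace:
1. Inner try raises TypeError; inner `except TypeError as e` catches it.
2. `raise AttributeError(...) from e` raises AttributeError (TypeError is attached as __cause__, but only AttributeError is active).
3. Outer `except TypeError` does not match AttributeError; skipped.
4. Outer `except AttributeError` matches → val = 82.
Result: 82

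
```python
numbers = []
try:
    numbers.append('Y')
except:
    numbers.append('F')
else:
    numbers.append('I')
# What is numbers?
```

Step-by-step execution trace:
1. try: `numbers.append('Y')` → numbers = ['Y']. No exception raised.
2. `except` is skipped.
3. `else` runs (try completed without exception): `numbers.append('I')` → numbers = ['Y', 'I'].
Result: ['Y', 'I']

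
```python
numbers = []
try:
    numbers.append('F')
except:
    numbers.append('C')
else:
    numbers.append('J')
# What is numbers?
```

Step-by-step execution trace:
1. try: `numbers.append('F')` → numbers = ['F']. No exception raised.
2. `except` is skipped.
3. `else` runs (try completed without exception): `numbers.append('J')` → numbers = ['F', 'J'].
Result: ['F', 'J']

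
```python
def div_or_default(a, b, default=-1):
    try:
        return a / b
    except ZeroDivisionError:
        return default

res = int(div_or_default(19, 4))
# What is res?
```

Step-by-step execution trace:
1. `div_or_default(19, 4)` enters try: `return 19 / 4` → returns 4.75. No exception raised.
2. `except ZeroDivisionError` is skipped.
3. `int(4.75)` → 4 → res = 4.
Result: 4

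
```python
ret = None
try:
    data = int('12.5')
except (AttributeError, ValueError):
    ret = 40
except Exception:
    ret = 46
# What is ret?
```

Step-by-step execution trace:
1. `data = int('12.5')` raises ValueError.
2. `except (AttributeError, ValueError)` matches (ValueError is in the tuple) → ret = 40.
3. `except Exception` is not reached.
Result: 40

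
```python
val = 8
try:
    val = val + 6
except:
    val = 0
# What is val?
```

Step-by-step execution trace:
1. val starts at 8.
2. try: `val = val + 6` → val = 14. No exception raised.
3. `except` is skipped.
Result: 14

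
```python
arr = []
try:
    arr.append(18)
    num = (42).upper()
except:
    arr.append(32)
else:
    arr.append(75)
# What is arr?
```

Step-by-step execution trace:
1. try: `arr.append(18)` → arr = [18].
2. `num = (42).upper()` raises AttributeError.
3. bare `except` matches → `arr.append(32)` → arr = [18, 32].
4. `else` is skipped (an exception was raised).
Result: [18, 32]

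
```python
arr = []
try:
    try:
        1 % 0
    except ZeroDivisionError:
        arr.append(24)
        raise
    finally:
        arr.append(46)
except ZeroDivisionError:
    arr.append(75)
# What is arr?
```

Step-by-step execution trace:
1. Inner try: `1 % 0` raises ZeroDivisionError.
2. Inner `except ZeroDivisionError` matches → `arr.append(24)` → arr = [24].
3. bare `raise` re-raises ZeroDivisionError.
4. Inner `finally` runs during unwinding: `arr.append(46)` → arr = [24, 46].
5. Outer `except ZeroDivisionError` matches → `arr.append(75)` → arr = [24, 46, 75].
Result: [24, 46, 75]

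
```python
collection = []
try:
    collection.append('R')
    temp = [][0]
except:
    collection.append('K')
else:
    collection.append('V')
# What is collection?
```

Step-by-step execution trace:
1. try: `collection.append('R')` → collection = ['R'].
2. `temp = [][0]` raises IndexError.
3. bare `except` matches → `collection.append('K')` → collection = ['R', 'K'].
4. `else` is skipped (an exception was raised).
Result: ['R', 'K']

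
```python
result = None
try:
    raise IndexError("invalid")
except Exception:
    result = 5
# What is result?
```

Step-by-step execution trace:
1. `raise IndexError(...)` raises IndexError.
2. `except Exception` matches (IndexError is a subclass of Exception) → result = 5.
Result: 5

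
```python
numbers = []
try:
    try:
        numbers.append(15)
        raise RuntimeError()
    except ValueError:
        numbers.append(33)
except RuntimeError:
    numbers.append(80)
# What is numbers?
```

Step-by-step execution trace:
1. Inner try: `numbers.append(15)` → numbers = [15].
2. `raise RuntimeError()` raises RuntimeError.
3. Inner `except ValueError` does not match RuntimeError; exception propagates to outer try.
4. Outer `except RuntimeError` matches → `numbers.append(80)` → numbers = [15, 80].
Result: [15, 80]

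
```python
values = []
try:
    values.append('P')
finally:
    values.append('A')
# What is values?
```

Step-by-step execution trace:
1. try: `values.append('P')` → values = ['P'].
2. The try body completes without raising.
3. finally always runs: `values.append('A')` → values = ['P', 'A'].
Result: ['P', 'A']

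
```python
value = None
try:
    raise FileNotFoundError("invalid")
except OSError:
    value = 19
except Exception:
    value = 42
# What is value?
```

Step-by-step execution trace:
1. `raise FileNotFoundError(...)` raises FileNotFoundError.
2. `except OSError` matches (FileNotFoundError is a subclass of OSError) → value = 19.
3. `except Exception` is not reached.
Result: 19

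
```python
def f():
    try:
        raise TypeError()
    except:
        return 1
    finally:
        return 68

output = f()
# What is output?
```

Step-by-step execution trace:
1. `f()` enters try: `raise TypeError()` raises TypeError.
2. bare `except` matches → `return 1` sets pending return value 1.
3. Before returning, `finally: return 68` runs and overrides the pending return.
4. f() returns 68 → output = 68.
Result: 68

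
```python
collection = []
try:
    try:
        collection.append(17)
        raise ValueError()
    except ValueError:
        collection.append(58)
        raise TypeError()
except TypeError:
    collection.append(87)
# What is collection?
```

Step-by-step execution trace:
1. Inner try: `collection.append(17)` → collection = [17].
2. `raise ValueError()` raises ValueError.
3. Inner `except ValueError` matches → `collection.append(58)` → collection = [17, 58].
4. `raise TypeError()` raises TypeError; propagates to outer try.
5. Outer `except TypeError` matches → `collection.append(87)` → collection = [17, 58, 87].
Result: [17, 58, 87]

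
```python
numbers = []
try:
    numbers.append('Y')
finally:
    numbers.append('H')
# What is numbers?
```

Step-by-step execution trace:
1. try: `numbers.append('Y')` → numbers = ['Y'].
2. The try body completes without raising.
3. finally always runs: `numbers.append('H')` → numbers = ['Y', 'H'].
Result: ['Y', 'H']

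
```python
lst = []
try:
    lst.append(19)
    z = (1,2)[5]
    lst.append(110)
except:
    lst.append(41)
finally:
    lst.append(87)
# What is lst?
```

Step-by-step execution trace:
1. try: `lst.append(19)` → lst = [19].
2. `z = (1,2)[5]` raises IndexError; `lst.append(110)` is not reached.
3. bare `except` matches → `lst.append(41)` → lst = [19, 41].
4. finally always runs: `lst.append(87)` → lst = [19, 41, 87].
Result: [19, 41, 87]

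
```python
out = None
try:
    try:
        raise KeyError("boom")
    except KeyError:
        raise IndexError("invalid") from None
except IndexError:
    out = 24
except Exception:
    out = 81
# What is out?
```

Step-by-step execution trace:
1. Inner try raises KeyError; inner `except KeyError` catches it.
2. `raise IndexError(...) from None` raises IndexError (from None suppresses __context__, but the active exception is still IndexError).
3. Outer `except IndexError` matches → out = 24.
4. `except Exception` is not reached.
Result: 24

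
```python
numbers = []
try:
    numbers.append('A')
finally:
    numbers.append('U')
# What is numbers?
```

Step-by-step execution trace:
1. try: `numbers.append('A')` → numbers = ['A'].
2. The try body completes without raising.
3. finally always runs: `numbers.append('U')` → numbers = ['A', 'U'].
Result: ['A', 'U']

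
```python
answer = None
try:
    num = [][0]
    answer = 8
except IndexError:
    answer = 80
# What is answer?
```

Step-by-step execution trace:
1. `num = [][0]` raises IndexError.
2. `answer = 8` is not reached.
3. `except IndexError` matches → answer = 80.
Result: 80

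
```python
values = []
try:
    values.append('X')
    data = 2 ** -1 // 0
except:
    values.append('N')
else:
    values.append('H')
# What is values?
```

Step-by-step execution trace:
1. try: `values.append('X')` → values = ['X'].
2. `data = 2 ** -1 // 0` raises ZeroDivisionError.
3. bare `except` matches → `values.append('N')` → values = ['X', 'N'].
4. `else` is skipped (an exception was raised).
Result: ['X', 'N']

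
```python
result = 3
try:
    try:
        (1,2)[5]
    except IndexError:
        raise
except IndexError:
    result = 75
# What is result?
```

Step-by-step execution trace:
1. Inner try: `(1,2)[5]` raises IndexError.
2. Inner `except IndexError` matches; bare `raise` re-raises the same IndexError.
3. Outer `except IndexError` matches → result = 75.
Result: 75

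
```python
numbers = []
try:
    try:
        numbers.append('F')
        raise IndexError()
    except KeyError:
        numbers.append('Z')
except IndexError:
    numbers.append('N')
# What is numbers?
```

Step-by-step execution trace:
1. Inner try: `numbers.append('F')` → numbers = ['F'].
2. `raise IndexError()` raises IndexError.
3. Inner `except KeyError` does not match IndexError; exception propagates to outer try.
4. Outer `except IndexError` matches → `numbers.append('N')` → numbers = ['F', 'N'].
Result: ['F', 'N']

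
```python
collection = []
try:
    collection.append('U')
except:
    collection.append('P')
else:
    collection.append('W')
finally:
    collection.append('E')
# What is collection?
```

Step-by-step execution trace:
1. try: `collection.append('U')` → collection = ['U']. No exception raised.
2. `except` is skipped.
3. `else` runs: `collection.append('W')` → collection = ['U', 'W'].
4. `finally` always runs: `collection.append('E')` → collection = ['U', 'W', 'E'].
Result: ['U', 'W', 'E']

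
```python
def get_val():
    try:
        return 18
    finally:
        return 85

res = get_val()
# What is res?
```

Step-by-step execution trace:
1. `get_val()` enters try: `return 18` sets pending return value 18.
2. Before returning, `finally: return 85` runs and overrides the pending return.
3. get_val() returns 85 → res = 85.
Result: 85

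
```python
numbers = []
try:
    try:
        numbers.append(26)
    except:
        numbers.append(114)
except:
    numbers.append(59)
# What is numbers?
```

Step-by-step execution trace:
1. Inner try: `numbers.append(26)` → numbers = [26]. No exception raised.
2. Inner `except` is skipped.
3. Inner try completes normally; outer `except` is skipped.
Result: [26]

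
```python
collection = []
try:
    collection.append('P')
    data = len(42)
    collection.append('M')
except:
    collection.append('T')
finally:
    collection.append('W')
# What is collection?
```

Step-by-step execution trace:
1. try: `collection.append('P')` → collection = ['P'].
2. `data = len(42)` raises TypeError; `collection.append('M')` is not reached.
3. bare `except` matches → `collection.append('T')` → collection = ['P', 'T'].
4. finally always runs: `collection.append('W')` → collection = ['P', 'T', 'W'].
Result: ['P', 'T', 'W']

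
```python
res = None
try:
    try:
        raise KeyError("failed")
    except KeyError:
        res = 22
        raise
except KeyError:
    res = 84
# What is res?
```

Step-by-step execution trace:
1. Inner try: `raise KeyError("failed")` raises KeyError.
2. Inner `except KeyError` matches → res = 22.
3. bare `raise` re-raises the same KeyError.
4. Outer `except KeyError` matches → res = 84.
Result: 84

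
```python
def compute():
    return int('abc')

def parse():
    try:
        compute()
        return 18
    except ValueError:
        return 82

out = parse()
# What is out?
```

Step-by-step execution trace:
1. `parse()` calls `compute()`.
2. `compute()` evaluates `int('abc')`, which raises ValueError; it propagates to the caller.
3. `return 18` is not reached.
4. `except ValueError` in parse matches → returns 82.
5. out = 82.
Result: 82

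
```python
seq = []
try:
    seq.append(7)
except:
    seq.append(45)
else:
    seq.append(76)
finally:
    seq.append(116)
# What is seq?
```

Step-by-step execution trace:
1. try: `seq.append(7)` → seq = [7]. No exception raised.
2. `except` is skipped.
3. `else` runs: `seq.append(76)` → seq = [7, 76].
4. `finally` always runs: `seq.append(116)` → seq = [7, 76, 116].
Result: [7, 76, 116]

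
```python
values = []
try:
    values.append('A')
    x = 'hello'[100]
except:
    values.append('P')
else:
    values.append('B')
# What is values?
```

Step-by-step execution trace:
1. try: `values.append('A')` → values = ['A'].
2. `x = 'hello'[100]` raises IndexError.
3. bare `except` matches → `values.append('P')` → values = ['A', 'P'].
4. `else` is skipped (an exception was raised).
Result: ['A', 'P']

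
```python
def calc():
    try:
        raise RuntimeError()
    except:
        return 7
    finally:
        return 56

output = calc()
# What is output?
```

Step-by-step execution trace:
1. `calc()` enters try: `raise RuntimeError()` raises RuntimeError.
2. bare `except` matches → `return 7` sets pending return value 7.
3. Before returning, `finally: return 56` runs and overrides the pending return.
4. calc() returns 56 → output = 56.
Result: 56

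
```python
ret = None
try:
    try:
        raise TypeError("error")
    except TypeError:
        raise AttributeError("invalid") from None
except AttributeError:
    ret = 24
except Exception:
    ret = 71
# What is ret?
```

Step-by-step execution trace:
1. Inner try raises TypeError; inner `except TypeError` catches it.
2. `raise AttributeError(...) from None` raises AttributeError (from None suppresses __context__, but the active exception is still AttributeError).
3. Outer `except AttributeError` matches → ret = 24.
4. `except Exception` is not reached.
Result: 24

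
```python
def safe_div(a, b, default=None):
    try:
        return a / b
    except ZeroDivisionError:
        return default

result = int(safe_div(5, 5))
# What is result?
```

Step-by-step execution trace:
1. `safe_div(5, 5)` enters try: `return 5 / 5` → returns 1.0. No exception raised.
2. `except ZeroDivisionError` is skipped.
3. `int(1.0)` → 1 → result = 1.
Result: 1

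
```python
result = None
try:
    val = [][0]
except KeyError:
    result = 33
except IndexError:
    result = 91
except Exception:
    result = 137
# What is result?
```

Step-by-step execution trace:
1. `val = [][0]` raises IndexError.
2. `except KeyError` does not match IndexError; skipped.
3. `except IndexError` matches → result = 91.
4. Remaining except clauses are skipped.
Result: 91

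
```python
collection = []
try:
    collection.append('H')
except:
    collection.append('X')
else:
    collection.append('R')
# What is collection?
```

Step-by-step execution trace:
1. try: `collection.append('H')` → collection = ['H']. No exception raised.
2. `except` is skipped.
3. `else` runs (try completed without exception): `collection.append('R')` → collection = ['H', 'R'].
Result: ['H', 'R']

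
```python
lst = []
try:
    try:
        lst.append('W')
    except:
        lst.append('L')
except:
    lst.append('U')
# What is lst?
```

Step-by-step execution trace:
1. Inner try: `lst.append('W')` → lst = ['W']. No exception raised.
2. Inner `except` is skipped.
3. Inner try completes normally; outer `except` is skipped.
Result: ['W']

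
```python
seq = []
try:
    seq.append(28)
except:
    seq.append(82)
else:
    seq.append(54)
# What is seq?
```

Step-by-step execution trace:
1. try: `seq.append(28)` → seq = [28]. No exception raised.
2. `except` is skipped.
3. `else` runs (try completed without exception): `seq.append(54)` → seq = [28, 54].
Result: [28, 54]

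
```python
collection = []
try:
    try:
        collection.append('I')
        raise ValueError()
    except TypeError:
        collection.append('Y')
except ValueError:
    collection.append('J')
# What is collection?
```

Step-by-step execution trace:
1. Inner try: `collection.append('I')` → collection = ['I'].
2. `raise ValueError()` raises ValueError.
3. Inner `except TypeError` does not match ValueError; exception propagates to outer try.
4. Outer `except ValueError` matches → `collection.append('J')` → collection = ['I', 'J'].
Result: ['I', 'J']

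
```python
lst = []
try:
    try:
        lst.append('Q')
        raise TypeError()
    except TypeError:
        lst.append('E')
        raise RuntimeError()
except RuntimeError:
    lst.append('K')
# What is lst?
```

Step-by-step execution trace:
1. Inner try: `lst.append('Q')` → lst = ['Q'].
2. `raise TypeError()` raises TypeError.
3. Inner `except TypeError` matches → `lst.append('E')` → lst = ['Q', 'E'].
4. `raise RuntimeError()` raises RuntimeError; propagates to outer try.
5. Outer `except RuntimeError` matches → `lst.append('K')` → lst = ['Q', 'E', 'K'].
Result: ['Q', 'E', 'K']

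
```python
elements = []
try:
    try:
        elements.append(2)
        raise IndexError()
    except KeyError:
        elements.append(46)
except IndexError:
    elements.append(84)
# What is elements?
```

Step-by-step execution trace:
1. Inner try: `elements.append(2)` → elements = [2].
2. `raise IndexError()` raises IndexError.
3. Inner `except KeyError` does not match IndexError; exception propagates to outer try.
4. Outer `except IndexError` matches → `elements.append(84)` → elements = [2, 84].
Result: [2, 84]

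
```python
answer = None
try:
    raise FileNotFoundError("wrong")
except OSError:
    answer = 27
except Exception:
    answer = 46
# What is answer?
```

Step-by-step execution trace:
1. `raise FileNotFoundError(...)` raises FileNotFoundError.
2. `except OSError` matches (FileNotFoundError is a subclass of OSError) → answer = 27.
3. `except Exception` is not reached.
Result: 27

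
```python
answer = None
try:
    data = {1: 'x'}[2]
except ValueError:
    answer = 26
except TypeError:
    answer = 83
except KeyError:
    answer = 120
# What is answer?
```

Step-by-step execution trace:
1. `data = {1: 'x'}[2]` raises KeyError.
2. `except ValueError` does not match KeyError; skipped.
3. `except TypeError` does not match KeyError; skipped.
4. `except KeyError` matches → answer = 120.
Result: 120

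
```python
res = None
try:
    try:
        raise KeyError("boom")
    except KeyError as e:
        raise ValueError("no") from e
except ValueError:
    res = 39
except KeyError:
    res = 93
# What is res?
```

Step-by-step execution trace:
1. Inner try raises KeyError; inner `except KeyError as e` catches it.
2. `raise ValueError(...) from e` raises ValueError (KeyError is attached as __cause__, but only ValueError is active).
3. Outer `except ValueError` matches → res = 39.
4. `except KeyError` is not reached.
Result: 39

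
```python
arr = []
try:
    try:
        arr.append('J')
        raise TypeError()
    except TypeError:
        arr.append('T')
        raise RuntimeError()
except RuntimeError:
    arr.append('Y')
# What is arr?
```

Step-by-step execution trace:
1. Inner try: `arr.append('J')` → arr = ['J'].
2. `raise TypeError()` raises TypeError.
3. Inner `except TypeError` matches → `arr.append('T')` → arr = ['J', 'T'].
4. `raise RuntimeError()` raises RuntimeError; propagates to outer try.
5. Outer `except RuntimeError` matches → `arr.append('Y')` → arr = ['J', 'T', 'Y'].
Result: ['J', 'T', 'Y']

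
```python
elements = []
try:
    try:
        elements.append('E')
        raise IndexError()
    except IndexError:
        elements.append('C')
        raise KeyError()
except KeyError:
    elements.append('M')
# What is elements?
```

Step-by-step execution trace:
1. Inner try: `elements.append('E')` → elements = ['E'].
2. `raise IndexError()` raises IndexError.
3. Inner `except IndexError` matches → `elements.append('C')` → elements = ['E', 'C'].
4. `raise KeyError()` raises KeyError; propagates to outer try.
5. Outer `except KeyError` matches → `elements.append('M')` → elements = ['E', 'C', 'M'].
Result: ['E', 'C', 'M']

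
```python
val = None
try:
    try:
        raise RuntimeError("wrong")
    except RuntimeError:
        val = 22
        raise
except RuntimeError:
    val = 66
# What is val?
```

Step-by-step execution trace:
1. Inner try: `raise RuntimeError("wrong")` raises RuntimeError.
2. Inner `except RuntimeError` matches → val = 22.
3. bare `raise` re-raises the same RuntimeError.
4. Outer `except RuntimeError` matches → val = 66.
Result: 66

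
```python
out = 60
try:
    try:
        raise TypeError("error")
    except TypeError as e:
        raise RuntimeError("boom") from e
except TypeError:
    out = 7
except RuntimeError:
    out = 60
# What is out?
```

Step-by-step execution trace:
1. Inner try raises TypeError; inner `except TypeError as e` catches it.
2. `raise RuntimeError(...) from e` raises RuntimeError (TypeError is attached as __cause__, but only RuntimeError is active).
3. Outer `except TypeError` does not match RuntimeError; skipped.
4. Outer `except RuntimeError` matches → out = 60.
Result: 60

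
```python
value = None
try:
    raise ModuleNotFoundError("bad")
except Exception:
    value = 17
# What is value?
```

Step-by-step execution trace:
1. `raise ModuleNotFoundError(...)` raises ModuleNotFoundError.
2. `except Exception` matches (ModuleNotFoundError is a subclass of Exception) → value = 17.
Result: 17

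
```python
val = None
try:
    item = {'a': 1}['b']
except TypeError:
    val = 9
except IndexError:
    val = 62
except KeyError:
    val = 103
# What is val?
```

Step-by-step execution trace:
1. `item = {'a': 1}['b']` raises KeyError.
2. `except TypeError` does not match KeyError; skipped.
3. `except IndexError` does not match KeyError; skipped.
4. `except KeyError` matches → val = 103.
Result: 103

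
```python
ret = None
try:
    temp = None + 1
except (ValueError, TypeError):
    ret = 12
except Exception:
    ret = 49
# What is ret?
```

Step-by-step execution trace:
1. `temp = None + 1` raises TypeError.
2. `except (ValueError, TypeError)` matches (TypeError is in the tuple) → ret = 12.
3. `except Exception` is not reached.
Result: 12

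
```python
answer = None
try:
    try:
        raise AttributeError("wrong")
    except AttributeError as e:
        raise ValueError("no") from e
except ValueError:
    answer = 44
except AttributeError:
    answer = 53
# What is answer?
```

Step-by-step execution trace:
1. Inner try raises AttributeError; inner `except AttributeError as e` catches it.
2. `raise ValueError(...) from e` raises ValueError (AttributeError is attached as __cause__, but only ValueError is active).
3. Outer `except ValueError` matches → answer = 44.
4. `except AttributeError` is not reached.
Result: 44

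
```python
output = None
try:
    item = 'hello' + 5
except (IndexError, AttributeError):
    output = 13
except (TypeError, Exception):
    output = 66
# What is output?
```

Step-by-step execution trace:
1. `item = 'hello' + 5` raises TypeError.
2. `except (IndexError, AttributeError)` does not match TypeError; skipped.
3. `except (TypeError, Exception)` matches (TypeError is in the tuple) → output = 66.
Result: 66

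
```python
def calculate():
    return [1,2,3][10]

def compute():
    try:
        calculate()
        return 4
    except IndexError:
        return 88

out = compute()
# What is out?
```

Step-by-step execution trace:
1. `compute()` calls `calculate()`.
2. `calculate()` evaluates `[1,2,3][10]`, which raises IndexError; it propagates to the caller.
3. `return 4` is not reached.
4. `except IndexError` in compute matches → returns 88.
5. out = 88.
Result: 88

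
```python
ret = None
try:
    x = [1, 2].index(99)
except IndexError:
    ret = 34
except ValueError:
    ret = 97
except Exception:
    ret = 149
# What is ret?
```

Step-by-step execution trace:
1. `x = [1, 2].index(99)` raises ValueError.
2. `except IndexError` does not match ValueError; skipped.
3. `except ValueError` matches → ret = 97.
4. Remaining except clauses are skipped.
Result: 97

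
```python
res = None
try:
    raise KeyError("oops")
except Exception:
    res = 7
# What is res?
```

Step-by-step execution trace:
1. `raise KeyError(...)` raises KeyError.
2. `except Exception` matches (KeyError is a subclass of Exception) → res = 7.
Result: 7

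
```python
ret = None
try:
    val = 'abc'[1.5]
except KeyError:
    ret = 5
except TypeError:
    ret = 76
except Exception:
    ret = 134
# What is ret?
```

Step-by-step execution trace:
1. `val = 'abc'[1.5]` raises TypeError.
2. `except KeyError` does not match TypeError; skipped.
3. `except TypeError` matches → ret = 76.
4. Remaining except clauses are skipped.
Result: 76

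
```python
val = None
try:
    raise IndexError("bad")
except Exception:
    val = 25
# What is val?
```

Step-by-step execution trace:
1. `raise IndexError(...)` raises IndexError.
2. `except Exception` matches (IndexError is a subclass of Exception) → val = 25.
Result: 25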